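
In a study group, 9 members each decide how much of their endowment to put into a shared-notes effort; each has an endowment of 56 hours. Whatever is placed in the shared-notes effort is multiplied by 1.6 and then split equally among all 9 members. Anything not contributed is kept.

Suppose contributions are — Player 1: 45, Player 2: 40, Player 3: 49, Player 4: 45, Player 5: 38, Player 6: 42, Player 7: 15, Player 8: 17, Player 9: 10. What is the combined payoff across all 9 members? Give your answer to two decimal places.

Total contributed: 45 + 40 + 49 + 45 + 38 + 42 + 15 + 17 + 10 = 301; total kept: 9 × 56 − 301 = 203.
The shared-notes effort pays out 1.6 × 301 = 481.60 in aggregate.
Group total = 203 + 481.60 = 684.60.

684.60 hours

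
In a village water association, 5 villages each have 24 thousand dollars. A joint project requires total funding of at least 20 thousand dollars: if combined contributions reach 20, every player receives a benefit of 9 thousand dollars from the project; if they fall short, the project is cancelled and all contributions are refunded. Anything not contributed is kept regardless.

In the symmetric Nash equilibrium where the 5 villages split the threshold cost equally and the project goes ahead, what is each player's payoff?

29 thousand dollars

Equal share of the threshold: 20/5 = 4.
At this profile no one gains by cutting their contribution: any cut drops the total below 20, the project is cancelled, contributions are refunded, and the deviator ends with 24, which is less than 24 − 4 + 9 = 29. Contributing more than 4 just wastes the excess. So contributing exactly 4 is a best response.
Each player's payoff: 24 − 4 + 9 = 29.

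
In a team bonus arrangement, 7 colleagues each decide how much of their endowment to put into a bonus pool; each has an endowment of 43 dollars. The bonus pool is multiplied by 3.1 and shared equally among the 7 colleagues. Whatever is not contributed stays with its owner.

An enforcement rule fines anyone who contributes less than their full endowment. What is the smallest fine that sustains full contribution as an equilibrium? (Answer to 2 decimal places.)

Given the others contribute fully, the best deviation is to contribute 0 (any partial contribution still incurs the fine and gives up units whose private return 0.4429 is below 1).
Deviating from 43 to 0 saves 43 dollars but forfeits the deviator's share of the drop in the bonus pool: 3.1/7 × 43 = 19.04.
So the deviation gain is 43 − 19.04 = 23.96, and the fine must be at least 23.96 dollars to wipe it out.

23.96 dollars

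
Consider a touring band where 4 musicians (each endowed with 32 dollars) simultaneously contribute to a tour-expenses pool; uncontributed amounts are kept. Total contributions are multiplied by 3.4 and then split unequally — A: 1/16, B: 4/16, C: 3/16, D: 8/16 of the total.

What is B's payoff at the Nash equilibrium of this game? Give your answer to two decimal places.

A player with share s gets back 3.4·s per unit contributed, so full contribution is dominant for anyone with s > 1/3.4 = 0.2941 and zero contribution is dominant for anyone below.
Only D (8/16) clears that bar, contributing 32; the remaining 3 contribute 0. Total contributed: 32.
B keeps 32 and receives 3.4 × 32 × 4/16 = 27.20 from the tour-expenses pool, for a payoff of 59.20.

59.20 dollars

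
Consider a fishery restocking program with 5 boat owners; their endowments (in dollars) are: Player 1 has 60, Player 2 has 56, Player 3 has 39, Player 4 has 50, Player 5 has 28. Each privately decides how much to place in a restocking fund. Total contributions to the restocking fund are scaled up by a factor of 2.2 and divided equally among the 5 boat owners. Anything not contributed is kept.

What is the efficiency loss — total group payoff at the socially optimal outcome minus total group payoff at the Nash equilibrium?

The private return per contributed unit is 2.2/5 = 0.4400 < 1 for every player regardless of endowment, so the Nash equilibrium is zero contribution and the group total is Σ E_j = 60 + 56 + 39 + 50 + 28 = 233.
Each contributed unit returns 2.200 to the group, so the social optimum is full contribution by everyone: group total = 2.200 × 233 = 512.60.
Efficiency loss = (2.200 − 1) × 233 = 279.60.

279.60 dollars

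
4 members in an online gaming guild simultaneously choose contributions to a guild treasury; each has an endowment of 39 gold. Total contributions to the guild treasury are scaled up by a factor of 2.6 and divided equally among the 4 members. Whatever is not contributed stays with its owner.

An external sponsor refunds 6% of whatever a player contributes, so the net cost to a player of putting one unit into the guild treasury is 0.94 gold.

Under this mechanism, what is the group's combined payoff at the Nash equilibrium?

The effective private return is (2.6/4) / 0.94 = 0.6915, which is still under 1, so the mechanism doesn't change anyone's dominant strategy: zero contribution.
Everyone keeps their endowment and the group total is 4 × 39 = 156.

156.00 gold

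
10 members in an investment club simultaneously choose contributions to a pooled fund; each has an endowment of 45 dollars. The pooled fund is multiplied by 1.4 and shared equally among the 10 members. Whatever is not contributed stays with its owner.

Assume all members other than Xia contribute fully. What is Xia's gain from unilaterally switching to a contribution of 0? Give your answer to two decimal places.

38.70 dollars

Switching from a contribution of 45 to 0 lets Xia keep an extra 45 dollars, but lowers the pooled fund by 45, which costs Xia their own share of that drop: 1.4/10 × 45 = 6.30.
Net gain = 45 − 6.30 = 38.70. The private return per contributed unit (0.1400) is below 1, so free-riding is indeed the best response regardless of what the others do.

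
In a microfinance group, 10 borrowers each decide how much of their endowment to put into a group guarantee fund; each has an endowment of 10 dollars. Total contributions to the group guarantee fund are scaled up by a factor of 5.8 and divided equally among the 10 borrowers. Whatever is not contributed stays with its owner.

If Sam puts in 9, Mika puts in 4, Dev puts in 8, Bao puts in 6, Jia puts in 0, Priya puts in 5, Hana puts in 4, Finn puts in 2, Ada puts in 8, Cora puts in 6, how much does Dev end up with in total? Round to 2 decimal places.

32.16 dollars

Total contributed: 9 + 4 + 8 + 6 + 0 + 5 + 4 + 2 + 8 + 6 = 52.
Each receives 5.8 × 52 / 10 = 30.16 from the group guarantee fund.
Dev keeps 10 − 8 = 2, so Dev's payoff is 2 + 30.16 = 32.16.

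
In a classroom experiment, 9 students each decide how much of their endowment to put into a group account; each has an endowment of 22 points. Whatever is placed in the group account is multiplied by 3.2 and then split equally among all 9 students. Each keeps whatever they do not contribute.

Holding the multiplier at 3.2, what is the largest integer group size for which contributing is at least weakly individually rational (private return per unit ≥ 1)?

3

Private return per unit is 3.2/(group size), which is ≥ 1 whenever the group size is ≤ 3.2.
The largest such integer is 3.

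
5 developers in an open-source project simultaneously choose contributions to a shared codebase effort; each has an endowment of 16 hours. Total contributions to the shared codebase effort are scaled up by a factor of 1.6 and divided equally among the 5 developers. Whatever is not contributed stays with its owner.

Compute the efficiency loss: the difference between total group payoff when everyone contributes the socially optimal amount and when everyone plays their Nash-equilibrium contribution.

48.00 hours

Each contributed unit returns 1.6/5 = 0.3200 to its contributor — below 1 — so contributing 0 is dominant for every player. At the Nash equilibrium everyone keeps their 16, and the group total is 5 × 16 = 80.
Each contributed unit returns 1.600 to the group as a whole (0.3200 to each of 5 players), which exceeds 1, so the social optimum is full contribution: group total = 1.600 × 80 = 128.00.
Efficiency loss = 128.00 − 80 = 48.00.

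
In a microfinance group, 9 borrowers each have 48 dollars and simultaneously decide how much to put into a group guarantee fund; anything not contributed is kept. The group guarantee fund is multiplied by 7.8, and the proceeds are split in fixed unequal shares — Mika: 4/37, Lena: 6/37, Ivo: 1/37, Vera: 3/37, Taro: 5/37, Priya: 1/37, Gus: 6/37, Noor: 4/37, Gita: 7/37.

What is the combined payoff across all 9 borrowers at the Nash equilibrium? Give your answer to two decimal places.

Each unit j contributes comes back to j as 7.8 × (j's share), so j prefers to contribute only if that share exceeds 1/7.8 = 0.1282; otherwise keeping the unit dominates.
Lena, Taro, Gus and Gita are above the threshold, contributing 48 each; the remaining 5 contribute 0. Total contributed: 192.
The group guarantee fund pays out 7.8 × 192 = 1497.60 in total (split across the unequal shares, but the aggregate is all that matters for the group sum).
The 5 free-riders keep 48 each, adding 240. Group total = 240 + 1497.60 = 1737.60.

1737.60 dollars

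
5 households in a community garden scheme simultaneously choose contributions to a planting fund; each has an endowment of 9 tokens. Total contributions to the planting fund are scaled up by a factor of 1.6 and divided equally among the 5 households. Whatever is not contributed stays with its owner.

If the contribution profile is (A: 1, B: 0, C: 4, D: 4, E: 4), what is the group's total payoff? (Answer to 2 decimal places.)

52.80 tokens

Total contributed: 1 + 0 + 4 + 4 + 4 = 13; total kept: 5 × 9 − 13 = 32.
The planting fund pays out 1.6 × 13 = 20.80 in aggregate.
Group total = 32 + 20.80 = 52.80.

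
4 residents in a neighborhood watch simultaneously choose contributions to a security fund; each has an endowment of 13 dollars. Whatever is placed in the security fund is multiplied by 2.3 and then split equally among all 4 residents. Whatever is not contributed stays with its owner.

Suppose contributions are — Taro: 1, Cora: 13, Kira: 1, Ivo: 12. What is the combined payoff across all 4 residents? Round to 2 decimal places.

Total contributed: 1 + 13 + 1 + 12 = 27; total kept: 4 × 13 − 27 = 25.
The security fund pays out 2.3 × 27 = 62.10 in aggregate.
Group total = 25 + 62.10 = 87.10.

87.10 dollars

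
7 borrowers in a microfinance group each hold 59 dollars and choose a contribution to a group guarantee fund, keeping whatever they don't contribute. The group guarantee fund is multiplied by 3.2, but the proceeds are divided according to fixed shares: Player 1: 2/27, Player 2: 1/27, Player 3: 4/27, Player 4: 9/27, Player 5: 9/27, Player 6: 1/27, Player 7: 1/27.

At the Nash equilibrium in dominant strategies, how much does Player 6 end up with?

72.99 dollars

A player with share s gets back 3.2·s per unit contributed, so full contribution is dominant for anyone with s > 1/3.2 = 0.3125 and zero contribution is dominant for anyone below.
Player 4 and Player 5 are above the threshold, contributing 59 each; the remaining 5 contribute 0. Total contributed: 118.
Player 6 keeps 59 and receives 3.2 × 118 × 1/27 = 13.99 from the group guarantee fund, for a payoff of 72.99.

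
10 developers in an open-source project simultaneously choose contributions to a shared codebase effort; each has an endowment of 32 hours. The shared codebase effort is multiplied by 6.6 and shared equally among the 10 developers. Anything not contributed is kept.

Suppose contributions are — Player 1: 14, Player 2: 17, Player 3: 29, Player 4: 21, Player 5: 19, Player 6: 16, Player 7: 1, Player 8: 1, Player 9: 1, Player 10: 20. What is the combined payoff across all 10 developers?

Total contributed: 14 + 17 + 29 + 21 + 19 + 16 + 1 + 1 + 1 + 20 = 139; total kept: 10 × 32 − 139 = 181.
The shared codebase effort pays out 6.6 × 139 = 917.40 in aggregate.
Group total = 181 + 917.40 = 1098.40.

1098.40 hours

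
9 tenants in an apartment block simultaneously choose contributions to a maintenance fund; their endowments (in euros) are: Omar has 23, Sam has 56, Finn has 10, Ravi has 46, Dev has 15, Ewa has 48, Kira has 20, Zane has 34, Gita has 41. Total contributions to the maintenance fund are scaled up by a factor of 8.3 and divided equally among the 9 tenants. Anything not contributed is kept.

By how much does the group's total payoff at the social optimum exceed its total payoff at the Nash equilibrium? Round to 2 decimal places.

The private return per contributed unit is 8.3/9 = 0.9222 < 1 for every player regardless of endowment, so the Nash equilibrium is zero contribution and the group total is Σ E_j = 23 + 56 + 10 + 46 + 15 + 48 + 20 + 34 + 41 = 293.
Each contributed unit returns 8.300 to the group, so the social optimum is full contribution by everyone: group total = 8.300 × 293 = 2431.90.
Efficiency loss = (8.300 − 1) × 293 = 2138.90.

2138.90 euros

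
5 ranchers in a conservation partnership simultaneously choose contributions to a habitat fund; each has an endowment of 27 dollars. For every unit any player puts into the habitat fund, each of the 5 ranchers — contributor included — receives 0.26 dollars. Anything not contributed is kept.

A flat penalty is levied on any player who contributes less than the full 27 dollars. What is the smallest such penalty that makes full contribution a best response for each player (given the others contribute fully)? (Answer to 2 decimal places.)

19.98 dollars

Given the others contribute fully, the best deviation is to contribute 0 (any partial contribution still incurs the fine and gives up units whose private return 0.26 is below 1).
Deviating from 27 to 0 saves 27 dollars but forfeits the deviator's share of the drop in the habitat fund: 0.26 × 27 = 7.02.
So the deviation gain is 27 − 7.02 = 19.98, and the fine must be at least 19.98 dollars to wipe it out.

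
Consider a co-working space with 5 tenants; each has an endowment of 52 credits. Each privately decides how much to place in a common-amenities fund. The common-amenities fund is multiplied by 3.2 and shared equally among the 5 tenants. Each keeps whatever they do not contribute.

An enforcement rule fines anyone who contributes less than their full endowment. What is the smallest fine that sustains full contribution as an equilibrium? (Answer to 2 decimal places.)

18.72 credits

Given the others contribute fully, the best deviation is to contribute 0 (any partial contribution still incurs the fine and gives up units whose private return 0.6400 is below 1).
Deviating from 52 to 0 saves 52 credits but forfeits the deviator's share of the drop in the common-amenities fund: 3.2/5 × 52 = 33.28.
So the deviation gain is 52 − 33.28 = 18.72, and the fine must be at least 18.72 credits to wipe it out.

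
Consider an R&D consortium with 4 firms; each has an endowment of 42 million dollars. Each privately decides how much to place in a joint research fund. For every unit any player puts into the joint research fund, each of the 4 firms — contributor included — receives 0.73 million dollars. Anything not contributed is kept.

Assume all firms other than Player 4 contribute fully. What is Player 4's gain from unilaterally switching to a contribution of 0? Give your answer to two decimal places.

11.34 million dollars

Switching from a contribution of 42 to 0 lets Player 4 keep an extra 42 million dollars, but lowers the joint research fund by 42, which costs Player 4 their own share of that drop: 0.73 × 42 = 30.66.
Net gain = 42 − 30.66 = 11.34. The private return per contributed unit (0.73) is below 1, so free-riding is indeed the best response regardless of what the others do.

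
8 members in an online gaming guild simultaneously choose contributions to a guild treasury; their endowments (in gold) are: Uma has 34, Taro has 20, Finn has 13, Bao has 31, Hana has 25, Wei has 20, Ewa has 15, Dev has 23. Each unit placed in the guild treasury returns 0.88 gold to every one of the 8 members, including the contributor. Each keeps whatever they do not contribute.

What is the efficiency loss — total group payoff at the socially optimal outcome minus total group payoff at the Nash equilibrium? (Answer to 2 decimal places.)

The private return per contributed unit is 0.88 < 1 for everyone, so the Nash equilibrium is zero contribution and the group total is Σ E_j = 34 + 20 + 13 + 31 + 25 + 20 + 15 + 23 = 181.
Each contributed unit returns 7.040 to the group, so the social optimum is full contribution by everyone: group total = 7.040 × 181 = 1274.24.
Efficiency loss = (7.040 − 1) × 181 = 1093.24.

1093.24 gold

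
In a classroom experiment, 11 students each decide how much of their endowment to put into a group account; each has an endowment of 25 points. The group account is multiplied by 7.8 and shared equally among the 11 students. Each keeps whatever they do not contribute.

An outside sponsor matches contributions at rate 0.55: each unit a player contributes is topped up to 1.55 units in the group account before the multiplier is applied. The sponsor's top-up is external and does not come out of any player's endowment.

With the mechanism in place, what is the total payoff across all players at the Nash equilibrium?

Under the mechanism each unit contributed yields 7.8 × 1.55 / 11 = 1.0991 back to its contributor per unit of net cost, which exceeds 1, making full contribution the dominant choice for everyone.
So the Nash equilibrium is full contribution by all 11; the group earns 7.8 × 1.55 × 275 = 3324.75.

3324.75 points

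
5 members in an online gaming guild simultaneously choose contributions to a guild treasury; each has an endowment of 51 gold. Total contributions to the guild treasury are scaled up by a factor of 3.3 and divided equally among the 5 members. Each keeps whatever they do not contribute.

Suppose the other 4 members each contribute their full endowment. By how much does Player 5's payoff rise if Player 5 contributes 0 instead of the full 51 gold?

17.34 gold

Switching from a contribution of 51 to 0 lets Player 5 keep an extra 51 gold, but lowers the guild treasury by 51, which costs Player 5 their own share of that drop: 3.3/5 × 51 = 33.66.
Net gain = 51 − 33.66 = 17.34. The private return per contributed unit (0.6600) is below 1, so free-riding is indeed the best response regardless of what the others do.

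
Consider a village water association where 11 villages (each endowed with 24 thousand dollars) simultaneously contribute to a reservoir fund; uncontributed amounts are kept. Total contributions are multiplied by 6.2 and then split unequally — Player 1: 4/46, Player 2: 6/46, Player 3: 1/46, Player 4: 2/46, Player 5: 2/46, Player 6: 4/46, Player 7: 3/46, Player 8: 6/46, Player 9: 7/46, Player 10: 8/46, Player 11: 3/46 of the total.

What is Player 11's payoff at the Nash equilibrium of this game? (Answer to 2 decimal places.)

For player j, contributing a unit is worthwhile iff 6.2 × (j's share) ≥ 1, i.e. iff j's share is at least 0.1613.
The only share above 0.1613 is Player 10's 8/46, contributing 24; the remaining 10 contribute 0. Total contributed: 24.
Player 11 keeps 24 and receives 6.2 × 24 × 3/46 = 9.70 from the reservoir fund, for a payoff of 33.70.

33.70 thousand dollars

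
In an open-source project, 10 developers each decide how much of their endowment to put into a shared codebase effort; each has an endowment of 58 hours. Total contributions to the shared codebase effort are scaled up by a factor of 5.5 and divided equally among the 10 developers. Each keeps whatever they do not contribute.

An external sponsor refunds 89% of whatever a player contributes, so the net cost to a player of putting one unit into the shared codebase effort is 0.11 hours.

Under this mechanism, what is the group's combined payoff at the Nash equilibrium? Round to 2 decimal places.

With the mechanism, a contributed unit returns (5.5/10) / 0.11 = 5.0000 per unit of net cost to the contributor — now above 1 — so contributing fully is weakly dominant for every player.
So the Nash equilibrium is full contribution by all 10; the group earns 10 × (58 × 0.89 + 5.5 × 58) = 3706.20.

3706.20 hours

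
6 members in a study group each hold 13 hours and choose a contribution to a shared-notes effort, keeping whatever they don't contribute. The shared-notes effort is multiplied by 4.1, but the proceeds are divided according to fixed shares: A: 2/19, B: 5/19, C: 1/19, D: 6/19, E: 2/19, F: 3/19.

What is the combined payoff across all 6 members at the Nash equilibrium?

Player j's private return per contributed unit is 4.1 × (j's share). Contributing is weakly dominant for j when that share is at least 1/4.1 = 0.2439, and contributing 0 is dominant otherwise.
B and D are above the threshold, contributing 13 each; the remaining 4 contribute 0. Total contributed: 26.
The shared-notes effort pays out 4.1 × 26 = 106.60 in total (split across the unequal shares, but the aggregate is all that matters for the group sum).
The 4 free-riders keep 13 each, adding 52. Group total = 52 + 106.60 = 158.60.

158.60 hours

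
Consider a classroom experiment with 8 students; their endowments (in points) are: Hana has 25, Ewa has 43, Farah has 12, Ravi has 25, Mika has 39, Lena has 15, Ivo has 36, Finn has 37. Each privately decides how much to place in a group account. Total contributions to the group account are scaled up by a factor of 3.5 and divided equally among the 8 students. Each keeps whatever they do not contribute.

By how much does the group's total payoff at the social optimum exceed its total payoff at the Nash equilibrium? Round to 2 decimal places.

The private return per contributed unit is 3.5/8 = 0.4375 < 1 for every player regardless of endowment, so the Nash equilibrium is zero contribution and the group total is Σ E_j = 25 + 43 + 12 + 25 + 39 + 15 + 36 + 37 = 232.
Each contributed unit returns 3.500 to the group, so the social optimum is full contribution by everyone: group total = 3.500 × 232 = 812.00.
Efficiency loss = (3.500 − 1) × 232 = 580.00.

580.00 points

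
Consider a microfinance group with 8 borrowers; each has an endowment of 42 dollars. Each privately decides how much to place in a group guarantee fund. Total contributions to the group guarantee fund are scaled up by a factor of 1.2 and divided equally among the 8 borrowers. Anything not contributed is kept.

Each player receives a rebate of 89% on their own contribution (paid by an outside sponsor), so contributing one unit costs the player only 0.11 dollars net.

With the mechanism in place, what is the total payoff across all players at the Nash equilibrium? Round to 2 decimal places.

The effective private return per unit is now (1.2/8) / 0.11 = 1.3636 > 1, so every player's dominant strategy flips to full contribution.
So the Nash equilibrium is full contribution by all 8; the group earns 8 × (42 × 0.89 + 1.2 × 42) = 702.24.

702.24 dollars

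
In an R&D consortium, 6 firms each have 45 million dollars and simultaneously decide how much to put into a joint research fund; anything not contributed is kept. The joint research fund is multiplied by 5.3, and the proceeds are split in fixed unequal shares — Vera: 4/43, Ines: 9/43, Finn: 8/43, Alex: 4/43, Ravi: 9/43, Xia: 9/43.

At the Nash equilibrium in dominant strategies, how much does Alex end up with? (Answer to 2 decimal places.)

111.56 million dollars

A player with share s gets back 5.3·s per unit contributed, so full contribution is dominant for anyone with s > 1/5.3 = 0.1887 and zero contribution is dominant for anyone below.
Ines, Ravi and Xia clear that bar, contributing 45 each; the remaining 3 contribute 0. Total contributed: 135.
Alex keeps 45 and receives 5.3 × 135 × 4/43 = 66.56 from the joint research fund, for a payoff of 111.56.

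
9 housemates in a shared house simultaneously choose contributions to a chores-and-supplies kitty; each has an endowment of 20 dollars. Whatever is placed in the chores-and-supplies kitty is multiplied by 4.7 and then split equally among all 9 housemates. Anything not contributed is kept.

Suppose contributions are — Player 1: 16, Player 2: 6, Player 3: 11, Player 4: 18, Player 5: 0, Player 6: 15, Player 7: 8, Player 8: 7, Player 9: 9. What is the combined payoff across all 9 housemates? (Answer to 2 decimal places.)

Total contributed: 16 + 6 + 11 + 18 + 0 + 15 + 8 + 7 + 9 = 90; total kept: 9 × 20 − 90 = 90.
The chores-and-supplies kitty pays out 4.7 × 90 = 423.00 in aggregate.
Group total = 90 + 423.00 = 513.00.

513.00 dollars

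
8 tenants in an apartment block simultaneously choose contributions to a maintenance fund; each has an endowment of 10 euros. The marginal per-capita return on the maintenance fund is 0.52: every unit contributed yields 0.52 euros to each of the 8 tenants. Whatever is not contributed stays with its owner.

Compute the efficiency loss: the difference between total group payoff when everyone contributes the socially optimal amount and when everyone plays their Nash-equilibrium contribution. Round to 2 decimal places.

The private return per contributed unit is 0.52 < 1, so contributing 0 is dominant for every player. At the Nash equilibrium everyone keeps their 10, and the group total is 8 × 10 = 80.
Each contributed unit returns 4.160 to the group as a whole (0.52 to each of 8 players), which exceeds 1, so the social optimum is full contribution: group total = 4.160 × 80 = 332.80.
Efficiency loss = 332.80 − 80 = 252.80.

252.80 euros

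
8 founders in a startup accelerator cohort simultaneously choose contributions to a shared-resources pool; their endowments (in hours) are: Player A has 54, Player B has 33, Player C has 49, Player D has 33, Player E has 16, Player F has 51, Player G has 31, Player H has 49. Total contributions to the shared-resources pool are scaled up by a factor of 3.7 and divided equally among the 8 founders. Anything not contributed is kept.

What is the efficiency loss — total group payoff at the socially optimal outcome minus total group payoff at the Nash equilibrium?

The private return per contributed unit is 3.7/8 = 0.4625 < 1 for every player regardless of endowment, so the Nash equilibrium is zero contribution and the group total is Σ E_j = 54 + 33 + 49 + 33 + 16 + 51 + 31 + 49 = 316.
Each contributed unit returns 3.700 to the group, so the social optimum is full contribution by everyone: group total = 3.700 × 316 = 1169.20.
Efficiency loss = (3.700 − 1) × 316 = 853.20.

853.20 hours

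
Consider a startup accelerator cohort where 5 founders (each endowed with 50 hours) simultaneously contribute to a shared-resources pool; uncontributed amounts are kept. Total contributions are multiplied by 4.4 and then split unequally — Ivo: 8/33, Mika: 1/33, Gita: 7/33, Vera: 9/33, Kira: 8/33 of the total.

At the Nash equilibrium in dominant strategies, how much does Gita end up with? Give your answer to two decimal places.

Each unit j contributes comes back to j as 4.4 × (j's share), so j prefers to contribute only if that share exceeds 1/4.4 = 0.2273; otherwise keeping the unit dominates.
Ivo, Vera and Kira are above the threshold, contributing 50 each; the remaining 2 contribute 0. Total contributed: 150.
Gita keeps 50 and receives 4.4 × 150 × 7/33 = 140.00 from the shared-resources pool, for a payoff of 190.00.

190.00 hours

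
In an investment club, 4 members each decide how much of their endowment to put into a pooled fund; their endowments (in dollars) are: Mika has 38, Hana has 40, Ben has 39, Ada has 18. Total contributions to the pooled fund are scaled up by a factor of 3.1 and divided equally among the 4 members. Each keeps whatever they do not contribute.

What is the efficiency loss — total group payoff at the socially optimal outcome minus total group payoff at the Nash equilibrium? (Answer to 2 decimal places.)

The private return per contributed unit is 3.1/4 = 0.7750 < 1 for every player regardless of endowment, so the Nash equilibrium is zero contribution and the group total is Σ E_j = 38 + 40 + 39 + 18 = 135.
Each contributed unit returns 3.100 to the group, so the social optimum is full contribution by everyone: group total = 3.100 × 135 = 418.50.
Efficiency loss = (3.100 − 1) × 135 = 283.50.

283.50 dollars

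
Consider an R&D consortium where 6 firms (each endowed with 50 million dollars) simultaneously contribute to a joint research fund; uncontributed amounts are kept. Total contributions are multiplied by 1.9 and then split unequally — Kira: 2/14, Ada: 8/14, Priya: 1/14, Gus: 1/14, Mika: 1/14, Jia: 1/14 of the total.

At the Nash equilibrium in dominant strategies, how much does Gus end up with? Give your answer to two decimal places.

Player j's private return per contributed unit is 1.9 × (j's share). Contributing is weakly dominant for j when that share is at least 1/1.9 = 0.5263, and contributing 0 is dominant otherwise.
Only Ada (8/14) clears that bar, contributing 50; the remaining 5 contribute 0. Total contributed: 50.
Gus keeps 50 and receives 1.9 × 50 × 1/14 = 6.79 from the joint research fund, for a payoff of 56.79.

56.79 million dollars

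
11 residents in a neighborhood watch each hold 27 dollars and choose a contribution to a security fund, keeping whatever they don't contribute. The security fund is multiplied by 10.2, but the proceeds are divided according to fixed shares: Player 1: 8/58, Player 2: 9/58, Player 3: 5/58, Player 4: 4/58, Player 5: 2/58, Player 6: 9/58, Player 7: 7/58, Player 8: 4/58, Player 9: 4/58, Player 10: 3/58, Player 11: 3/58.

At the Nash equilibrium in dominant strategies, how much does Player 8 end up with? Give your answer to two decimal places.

102.97 dollars

Each unit j contributes comes back to j as 10.2 × (j's share), so j prefers to contribute only if that share exceeds 1/10.2 = 0.0980; otherwise keeping the unit dominates.
Player 1, Player 2, Player 6 and Player 7 are above the threshold, contributing 27 each; the remaining 7 contribute 0. Total contributed: 108.
Player 8 keeps 27 and receives 10.2 × 108 × 4/58 = 75.97 from the security fund, for a payoff of 102.97.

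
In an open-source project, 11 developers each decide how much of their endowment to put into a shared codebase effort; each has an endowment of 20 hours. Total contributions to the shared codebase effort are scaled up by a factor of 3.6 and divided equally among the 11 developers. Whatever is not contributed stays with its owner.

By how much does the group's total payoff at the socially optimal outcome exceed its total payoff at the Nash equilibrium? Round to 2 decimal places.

Each contributed unit returns 3.6/11 = 0.3273 to its contributor — below 1 — so contributing 0 is dominant for every player. At the Nash equilibrium everyone keeps their 20, and the group total is 11 × 20 = 220.
Each contributed unit returns 3.600 to the group as a whole (0.3273 to each of 11 players), which exceeds 1, so the social optimum is full contribution: group total = 3.600 × 220 = 792.00.
Efficiency loss = 792.00 − 220 = 572.00.

572.00 hours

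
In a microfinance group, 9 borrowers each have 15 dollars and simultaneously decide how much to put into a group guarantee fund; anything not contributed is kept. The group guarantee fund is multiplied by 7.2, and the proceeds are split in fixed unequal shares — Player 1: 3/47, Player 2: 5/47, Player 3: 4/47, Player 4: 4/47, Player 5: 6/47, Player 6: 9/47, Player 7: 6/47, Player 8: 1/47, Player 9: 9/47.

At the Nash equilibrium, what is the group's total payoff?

321.00 dollars

Player j's private return per contributed unit is 7.2 × (j's share). Contributing is weakly dominant for j when that share is at least 1/7.2 = 0.1389, and contributing 0 is dominant otherwise.
The shares above 0.1389 belong to Player 6 and Player 9, contributing 15 each; the remaining 7 contribute 0. Total contributed: 30.
The group guarantee fund pays out 7.2 × 30 = 216.00 in total (split across the unequal shares, but the aggregate is all that matters for the group sum).
The 7 free-riders keep 15 each, adding 105. Group total = 105 + 216.00 = 321.00.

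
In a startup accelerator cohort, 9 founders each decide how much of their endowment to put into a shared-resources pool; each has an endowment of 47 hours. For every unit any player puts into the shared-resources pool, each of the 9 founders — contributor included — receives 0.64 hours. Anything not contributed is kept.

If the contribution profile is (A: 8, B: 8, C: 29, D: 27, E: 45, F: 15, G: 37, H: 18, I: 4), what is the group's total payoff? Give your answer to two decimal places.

1332.16 hours

Total contributed: 8 + 8 + 29 + 27 + 45 + 15 + 37 + 18 + 4 = 191; total kept: 9 × 47 − 191 = 232.
The shared-resources pool pays out 0.64 × 9 × 191 = 1100.16 in aggregate.
Group total = 232 + 1100.16 = 1332.16.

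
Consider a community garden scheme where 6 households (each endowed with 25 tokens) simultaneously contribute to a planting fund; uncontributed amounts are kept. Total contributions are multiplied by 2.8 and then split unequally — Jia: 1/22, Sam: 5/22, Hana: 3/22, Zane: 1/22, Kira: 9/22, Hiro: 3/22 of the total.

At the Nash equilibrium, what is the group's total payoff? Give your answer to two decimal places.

A player with share s gets back 2.8·s per unit contributed, so full contribution is dominant for anyone with s > 1/2.8 = 0.3571 and zero contribution is dominant for anyone below.
The only share above 0.3571 is Kira's 9/22, contributing 25; the remaining 5 contribute 0. Total contributed: 25.
The planting fund pays out 2.8 × 25 = 70.00 in total (split across the unequal shares, but the aggregate is all that matters for the group sum).
The 5 free-riders keep 25 each, adding 125. Group total = 125 + 70.00 = 195.00.

195.00 tokens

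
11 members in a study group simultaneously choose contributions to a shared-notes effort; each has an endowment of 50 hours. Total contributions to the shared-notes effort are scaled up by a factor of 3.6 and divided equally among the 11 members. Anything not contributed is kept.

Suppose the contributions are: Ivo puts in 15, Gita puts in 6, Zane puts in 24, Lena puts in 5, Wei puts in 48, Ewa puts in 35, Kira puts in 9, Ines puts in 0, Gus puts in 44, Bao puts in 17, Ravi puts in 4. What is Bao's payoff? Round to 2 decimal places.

100.75 hours

Total contributed: 15 + 6 + 24 + 5 + 48 + 35 + 9 + 0 + 44 + 17 + 4 = 207.
Each receives 3.6 × 207 / 11 = 67.75 from the shared-notes effort.
Bao keeps 50 − 17 = 33, so Bao's payoff is 33 + 67.75 = 100.75.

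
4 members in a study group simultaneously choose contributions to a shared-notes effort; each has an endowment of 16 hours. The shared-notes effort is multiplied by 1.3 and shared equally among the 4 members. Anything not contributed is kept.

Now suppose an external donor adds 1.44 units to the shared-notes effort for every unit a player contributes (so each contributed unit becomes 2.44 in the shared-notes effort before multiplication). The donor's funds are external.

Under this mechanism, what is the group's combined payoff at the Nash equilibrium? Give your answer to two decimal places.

64.00 hours

The effective private return is 1.3 × 2.44 / 4 = 0.7930, which is still under 1, so the mechanism doesn't change anyone's dominant strategy: zero contribution.
Everyone keeps their endowment and the group total is 4 × 16 = 64.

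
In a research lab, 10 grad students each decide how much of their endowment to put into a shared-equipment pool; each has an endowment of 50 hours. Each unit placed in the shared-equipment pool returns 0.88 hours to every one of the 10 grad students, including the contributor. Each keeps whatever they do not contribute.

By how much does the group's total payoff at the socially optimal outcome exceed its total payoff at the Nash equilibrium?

The private return per contributed unit is 0.88 < 1, so contributing 0 is dominant for every player. At the Nash equilibrium everyone keeps their 50, and the group total is 10 × 50 = 500.
Each contributed unit returns 8.800 to the group as a whole (0.88 to each of 10 players), which exceeds 1, so the social optimum is full contribution: group total = 8.800 × 500 = 4400.00.
Efficiency loss = 4400.00 − 500 = 3900.00.

3900.00 hours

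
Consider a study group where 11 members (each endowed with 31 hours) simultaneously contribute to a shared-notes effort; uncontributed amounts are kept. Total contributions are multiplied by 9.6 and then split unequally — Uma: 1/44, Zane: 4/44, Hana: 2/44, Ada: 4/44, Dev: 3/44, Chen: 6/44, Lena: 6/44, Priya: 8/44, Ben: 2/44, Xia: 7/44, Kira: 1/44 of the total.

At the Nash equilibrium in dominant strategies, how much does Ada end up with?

Player j's private return per contributed unit is 9.6 × (j's share). Contributing is weakly dominant for j when that share is at least 1/9.6 = 0.1042, and contributing 0 is dominant otherwise.
Chen, Lena, Priya and Xia clear that bar, contributing 31 each; the remaining 7 contribute 0. Total contributed: 124.
Ada keeps 31 and receives 9.6 × 124 × 4/44 = 108.22 from the shared-notes effort, for a payoff of 139.22.

139.22 hours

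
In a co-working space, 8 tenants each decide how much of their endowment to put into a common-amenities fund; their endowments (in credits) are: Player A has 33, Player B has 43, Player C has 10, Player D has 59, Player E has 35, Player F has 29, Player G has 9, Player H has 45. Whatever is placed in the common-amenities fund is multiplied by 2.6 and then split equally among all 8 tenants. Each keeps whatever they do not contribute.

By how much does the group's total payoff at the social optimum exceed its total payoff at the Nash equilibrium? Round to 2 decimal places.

420.80 credits

The private return per contributed unit is 2.6/8 = 0.3250 < 1 for every player regardless of endowment, so the Nash equilibrium is zero contribution and the group total is Σ E_j = 33 + 43 + 10 + 59 + 35 + 29 + 9 + 45 = 263.
Each contributed unit returns 2.600 to the group, so the social optimum is full contribution by everyone: group total = 2.600 × 263 = 683.80.
Efficiency loss = (2.600 − 1) × 263 = 420.80.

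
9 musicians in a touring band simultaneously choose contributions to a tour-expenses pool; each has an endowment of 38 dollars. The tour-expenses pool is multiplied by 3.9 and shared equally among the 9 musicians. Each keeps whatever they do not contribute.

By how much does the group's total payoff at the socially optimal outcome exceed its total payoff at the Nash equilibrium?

Each contributed unit returns 3.9/9 = 0.4333 to its contributor — below 1 — so contributing 0 is dominant for every player. At the Nash equilibrium everyone keeps their 38, and the group total is 9 × 38 = 342.
Each contributed unit returns 3.900 to the group as a whole (0.4333 to each of 9 players), which exceeds 1, so the social optimum is full contribution: group total = 3.900 × 342 = 1333.80.
Efficiency loss = 1333.80 − 342 = 991.80.

991.80 dollars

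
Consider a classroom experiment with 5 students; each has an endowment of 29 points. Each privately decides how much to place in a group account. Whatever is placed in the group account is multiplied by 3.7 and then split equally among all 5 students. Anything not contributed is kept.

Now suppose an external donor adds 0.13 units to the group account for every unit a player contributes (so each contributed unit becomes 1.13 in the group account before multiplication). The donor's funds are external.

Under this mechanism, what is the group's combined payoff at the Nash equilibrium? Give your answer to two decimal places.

145.00 points

With the mechanism, a contributed unit returns 3.7 × 1.13 / 5 = 0.8362 per unit of net cost — still below 1 — so contributing 0 remains dominant for every player.
Everyone keeps their endowment and the group total is 5 × 29 = 145.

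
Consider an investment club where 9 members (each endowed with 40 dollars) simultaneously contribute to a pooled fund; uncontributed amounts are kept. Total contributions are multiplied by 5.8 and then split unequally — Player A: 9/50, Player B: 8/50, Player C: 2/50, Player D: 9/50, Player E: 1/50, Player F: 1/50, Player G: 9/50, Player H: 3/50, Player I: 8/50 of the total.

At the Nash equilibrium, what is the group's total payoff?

For player j, contributing a unit is worthwhile iff 5.8 × (j's share) ≥ 1, i.e. iff j's share is at least 0.1724.
Player A, Player D and Player G are above the threshold, contributing 40 each; the remaining 6 contribute 0. Total contributed: 120.
The pooled fund pays out 5.8 × 120 = 696.00 in total (split across the unequal shares, but the aggregate is all that matters for the group sum).
The 6 free-riders keep 40 each, adding 240. Group total = 240 + 696.00 = 936.00.

936.00 dollars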